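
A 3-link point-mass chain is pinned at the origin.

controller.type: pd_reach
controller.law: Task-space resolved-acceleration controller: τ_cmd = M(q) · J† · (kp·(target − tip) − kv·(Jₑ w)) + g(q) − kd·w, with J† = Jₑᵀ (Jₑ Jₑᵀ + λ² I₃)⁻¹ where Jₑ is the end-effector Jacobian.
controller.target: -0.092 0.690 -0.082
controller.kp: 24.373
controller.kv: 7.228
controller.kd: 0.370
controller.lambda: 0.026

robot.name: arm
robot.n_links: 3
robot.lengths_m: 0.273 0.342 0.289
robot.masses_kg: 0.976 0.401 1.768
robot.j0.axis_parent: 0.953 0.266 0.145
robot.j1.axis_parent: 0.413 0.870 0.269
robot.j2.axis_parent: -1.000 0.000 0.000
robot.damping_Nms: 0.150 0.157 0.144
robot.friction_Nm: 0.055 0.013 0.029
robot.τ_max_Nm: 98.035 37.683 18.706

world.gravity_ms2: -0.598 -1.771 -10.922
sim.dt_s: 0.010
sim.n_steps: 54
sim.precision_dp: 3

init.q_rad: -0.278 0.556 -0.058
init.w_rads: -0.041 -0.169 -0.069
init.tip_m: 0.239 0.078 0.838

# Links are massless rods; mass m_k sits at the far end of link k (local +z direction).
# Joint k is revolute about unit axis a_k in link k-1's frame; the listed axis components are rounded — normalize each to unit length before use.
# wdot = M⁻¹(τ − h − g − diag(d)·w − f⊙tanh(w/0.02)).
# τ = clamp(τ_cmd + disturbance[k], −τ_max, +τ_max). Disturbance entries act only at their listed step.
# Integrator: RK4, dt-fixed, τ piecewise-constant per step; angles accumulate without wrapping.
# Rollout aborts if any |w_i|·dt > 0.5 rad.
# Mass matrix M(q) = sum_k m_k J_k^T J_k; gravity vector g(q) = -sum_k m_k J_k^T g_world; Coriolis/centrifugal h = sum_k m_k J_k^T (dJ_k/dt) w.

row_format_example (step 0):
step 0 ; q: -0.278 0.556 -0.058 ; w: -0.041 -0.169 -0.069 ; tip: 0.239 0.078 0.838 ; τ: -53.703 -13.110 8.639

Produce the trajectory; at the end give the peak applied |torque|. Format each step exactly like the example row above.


step 1 ; q: -0.286 0.557 -0.075 ; w: -1.612 0.335 -3.266 ; tip: 0.238 0.079 0.838 ; τ: -48.832 -12.649 9.136
step 2 ; q: -0.308 0.562 -0.118 ; w: -2.773 0.743 -5.365 ; tip: 0.236 0.082 0.836 ; τ: -42.552 -11.899 9.026
step 3 ; q: -0.340 0.571 -0.178 ; w: -3.558 1.055 -6.486 ; tip: 0.234 0.087 0.832 ; τ: -35.988 -11.041 8.487
step 4 ; q: -0.378 0.583 -0.245 ; w: -4.054 1.285 -6.900 ; tip: 0.231 0.093 0.826 ; τ: -30.024 -10.222 7.718
step 5 ; q: -0.420 0.597 -0.314 ; w: -4.365 1.454 -6.896 ; tip: 0.228 0.102 0.819 ; τ: -24.920 -9.490 6.875
step 6 ; q: -0.465 0.612 -0.382 ; w: -4.569 1.578 -6.683 ; tip: 0.225 0.111 0.810 ; τ: -20.595 -8.837 6.054
step 7 ; q: -0.511 0.628 -0.447 ; w: -4.713 1.669 -6.380 ; tip: 0.221 0.123 0.800 ; τ: -16.895 -8.241 5.298
step 8 ; q: -0.559 0.645 -0.509 ; w: -4.821 1.733 -6.045 ; tip: 0.217 0.135 0.790 ; τ: -13.679 -7.683 4.622
step 9 ; q: -0.608 0.663 -0.568 ; w: -4.907 1.775 -5.706 ; tip: 0.213 0.148 0.778 ; τ: -10.841 -7.146 4.026
step 10 ; q: -0.657 0.680 -0.623 ; w: -4.976 1.796 -5.377 ; tip: 0.208 0.162 0.766 ; τ: -8.305 -6.620 3.506
step 11 ; q: -0.707 0.698 -0.675 ; w: -5.031 1.798 -5.062 ; tip: 0.204 0.177 0.753 ; τ: -6.014 -6.094 3.054
step 12 ; q: -0.757 0.716 -0.725 ; w: -5.074 1.782 -4.763 ; tip: 0.199 0.193 0.740 ; τ: -3.925 -5.565 2.663
step 13 ; q: -0.808 0.734 -0.771 ; w: -5.105 1.748 -4.480 ; tip: 0.194 0.208 0.726 ; τ: -2.009 -5.026 2.325
step 14 ; q: -0.859 0.751 -0.814 ; w: -5.124 1.695 -4.214 ; tip: 0.189 0.225 0.712 ; τ: -0.239 -4.476 2.033
step 15 ; q: -0.911 0.768 -0.855 ; w: -5.130 1.625 -3.962 ; tip: 0.183 0.241 0.697 ; τ: 1.401 -3.912 1.783
step 16 ; q: -0.962 0.784 -0.893 ; w: -5.123 1.538 -3.726 ; tip: 0.178 0.258 0.682 ; τ: 2.929 -3.334 1.568
step 17 ; q: -1.013 0.798 -0.930 ; w: -5.101 1.434 -3.504 ; tip: 0.172 0.275 0.666 ; τ: 4.356 -2.741 1.383
step 18 ; q: -1.064 0.812 -0.964 ; w: -5.065 1.316 -3.296 ; tip: 0.167 0.291 0.651 ; τ: 5.691 -2.135 1.224
step 19 ; q: -1.114 0.825 -0.996 ; w: -5.015 1.183 -3.100 ; tip: 0.161 0.308 0.635 ; τ: 6.944 -1.516 1.088
step 20 ; q: -1.164 0.836 -1.026 ; w: -4.949 1.037 -2.916 ; tip: 0.155 0.325 0.619 ; τ: 8.122 -0.886 0.971
step 21 ; q: -1.213 0.845 -1.054 ; w: -4.869 0.880 -2.743 ; tip: 0.149 0.342 0.602 ; τ: 9.230 -0.248 0.868
step 22 ; q: -1.261 0.853 -1.080 ; w: -4.775 0.714 -2.579 ; tip: 0.143 0.358 0.586 ; τ: 10.274 0.395 0.778
step 23 ; q: -1.309 0.860 -1.105 ; w: -4.667 0.541 -2.424 ; tip: 0.137 0.375 0.569 ; τ: 11.259 1.041 0.697
step 24 ; q: -1.355 0.864 -1.129 ; w: -4.547 0.363 -2.277 ; tip: 0.130 0.391 0.552 ; τ: 12.187 1.686 0.622
step 25 ; q: -1.400 0.867 -1.151 ; w: -4.416 0.183 -2.135 ; tip: 0.124 0.407 0.535 ; τ: 13.063 2.327 0.550
step 26 ; q: -1.443 0.868 -1.172 ; w: -4.274 0.002 -1.999 ; tip: 0.118 0.423 0.518 ; τ: 13.889 2.961 0.480
step 27 ; q: -1.485 0.867 -1.191 ; w: -4.125 -0.176 -1.867 ; tip: 0.112 0.438 0.501 ; τ: 14.668 3.582 0.408
step 28 ; q: -1.526 0.864 -1.209 ; w: -3.969 -0.350 -1.738 ; tip: 0.106 0.453 0.483 ; τ: 15.403 4.190 0.334
step 29 ; q: -1.564 0.860 -1.226 ; w: -3.808 -0.518 -1.612 ; tip: 0.100 0.468 0.466 ; τ: 16.096 4.782 0.256
step 30 ; q: -1.602 0.854 -1.241 ; w: -3.644 -0.678 -1.487 ; tip: 0.094 0.482 0.449 ; τ: 16.747 5.355 0.171
step 31 ; q: -1.637 0.847 -1.255 ; w: -3.478 -0.829 -1.365 ; tip: 0.088 0.496 0.431 ; τ: 17.359 5.907 0.081
step 32 ; q: -1.671 0.838 -1.269 ; w: -3.312 -0.969 -1.244 ; tip: 0.082 0.510 0.414 ; τ: 17.934 6.436 -0.017
step 33 ; q: -1.704 0.827 -1.280 ; w: -3.147 -1.098 -1.124 ; tip: 0.076 0.523 0.397 ; τ: 18.473 6.941 -0.123
step 34 ; q: -1.734 0.816 -1.291 ; w: -2.985 -1.214 -1.007 ; tip: 0.071 0.535 0.380 ; τ: 18.977 7.420 -0.235
step 35 ; q: -1.763 0.803 -1.301 ; w: -2.827 -1.317 -0.893 ; tip: 0.065 0.548 0.363 ; τ: 19.447 7.873 -0.354
step 36 ; q: -1.791 0.789 -1.309 ; w: -2.672 -1.407 -0.781 ; tip: 0.060 0.559 0.346 ; τ: 19.885 8.299 -0.480
step 37 ; q: -1.817 0.775 -1.316 ; w: -2.523 -1.484 -0.673 ; tip: 0.055 0.571 0.329 ; τ: 20.291 8.698 -0.611
step 38 ; q: -1.841 0.760 -1.322 ; w: -2.380 -1.547 -0.569 ; tip: 0.050 0.581 0.313 ; τ: 20.668 9.070 -0.746
step 39 ; q: -1.864 0.744 -1.328 ; w: -2.242 -1.599 -0.469 ; tip: 0.045 0.592 0.297 ; τ: 21.015 9.415 -0.885
step 40 ; q: -1.886 0.728 -1.332 ; w: -2.111 -1.639 -0.375 ; tip: 0.040 0.601 0.281 ; τ: 21.334 9.734 -1.026
step 41 ; q: -1.907 0.711 -1.335 ; w: -1.985 -1.667 -0.286 ; tip: 0.035 0.611 0.265 ; τ: 21.626 10.027 -1.168
step 42 ; q: -1.926 0.695 -1.338 ; w: -1.867 -1.686 -0.204 ; tip: 0.031 0.620 0.249 ; τ: 21.892 10.295 -1.310
step 43 ; q: -1.944 0.678 -1.339 ; w: -1.754 -1.695 -0.128 ; tip: 0.027 0.628 0.234 ; τ: 22.133 10.539 -1.450
step 44 ; q: -1.961 0.661 -1.340 ; w: -1.648 -1.695 -0.059 ; tip: 0.023 0.636 0.219 ; τ: 22.349 10.760 -1.588
step 45 ; q: -1.977 0.644 -1.340 ; w: -1.548 -1.688 0.003 ; tip: 0.018 0.644 0.204 ; τ: 22.542 10.959 -1.723
step 46 ; q: -1.992 0.627 -1.340 ; w: -1.455 -1.674 0.055 ; tip: 0.015 0.651 0.190 ; τ: 22.713 11.136 -1.848
step 47 ; q: -2.006 0.610 -1.339 ; w: -1.367 -1.654 0.099 ; tip: 0.011 0.657 0.176 ; τ: 22.863 11.294 -1.968
step 48 ; q: -2.019 0.594 -1.338 ; w: -1.284 -1.629 0.138 ; tip: 0.007 0.663 0.163 ; τ: 22.992 11.432 -2.083
step 49 ; q: -2.032 0.578 -1.337 ; w: -1.206 -1.600 0.170 ; tip: 0.003 0.669 0.150 ; τ: 23.101 11.553 -2.193
step 50 ; q: -2.043 0.562 -1.335 ; w: -1.134 -1.567 0.197 ; tip: 0.000 0.675 0.137 ; τ: 23.191 11.656 -2.296
step 51 ; q: -2.054 0.546 -1.333 ; w: -1.065 -1.531 0.217 ; tip: -0.003 0.680 0.124 ; τ: 23.263 11.743 -2.392
step 52 ; q: -2.065 0.531 -1.330 ; w: -1.001 -1.492 0.233 ; tip: -0.007 0.684 0.112 ; τ: 23.318 11.815 -2.482
step 53 ; q: -2.074 0.517 -1.328 ; w: -0.942 -1.451 0.243 ; tip: -0.010 0.688 0.100 ; τ: 23.358 11.874 -2.565
step 54 ; q: -2.084 0.502 -1.326 ; w: -0.886 -1.409 0.249 ; tip: -0.013 0.692 0.089
max |τ| (N·m): 53.703


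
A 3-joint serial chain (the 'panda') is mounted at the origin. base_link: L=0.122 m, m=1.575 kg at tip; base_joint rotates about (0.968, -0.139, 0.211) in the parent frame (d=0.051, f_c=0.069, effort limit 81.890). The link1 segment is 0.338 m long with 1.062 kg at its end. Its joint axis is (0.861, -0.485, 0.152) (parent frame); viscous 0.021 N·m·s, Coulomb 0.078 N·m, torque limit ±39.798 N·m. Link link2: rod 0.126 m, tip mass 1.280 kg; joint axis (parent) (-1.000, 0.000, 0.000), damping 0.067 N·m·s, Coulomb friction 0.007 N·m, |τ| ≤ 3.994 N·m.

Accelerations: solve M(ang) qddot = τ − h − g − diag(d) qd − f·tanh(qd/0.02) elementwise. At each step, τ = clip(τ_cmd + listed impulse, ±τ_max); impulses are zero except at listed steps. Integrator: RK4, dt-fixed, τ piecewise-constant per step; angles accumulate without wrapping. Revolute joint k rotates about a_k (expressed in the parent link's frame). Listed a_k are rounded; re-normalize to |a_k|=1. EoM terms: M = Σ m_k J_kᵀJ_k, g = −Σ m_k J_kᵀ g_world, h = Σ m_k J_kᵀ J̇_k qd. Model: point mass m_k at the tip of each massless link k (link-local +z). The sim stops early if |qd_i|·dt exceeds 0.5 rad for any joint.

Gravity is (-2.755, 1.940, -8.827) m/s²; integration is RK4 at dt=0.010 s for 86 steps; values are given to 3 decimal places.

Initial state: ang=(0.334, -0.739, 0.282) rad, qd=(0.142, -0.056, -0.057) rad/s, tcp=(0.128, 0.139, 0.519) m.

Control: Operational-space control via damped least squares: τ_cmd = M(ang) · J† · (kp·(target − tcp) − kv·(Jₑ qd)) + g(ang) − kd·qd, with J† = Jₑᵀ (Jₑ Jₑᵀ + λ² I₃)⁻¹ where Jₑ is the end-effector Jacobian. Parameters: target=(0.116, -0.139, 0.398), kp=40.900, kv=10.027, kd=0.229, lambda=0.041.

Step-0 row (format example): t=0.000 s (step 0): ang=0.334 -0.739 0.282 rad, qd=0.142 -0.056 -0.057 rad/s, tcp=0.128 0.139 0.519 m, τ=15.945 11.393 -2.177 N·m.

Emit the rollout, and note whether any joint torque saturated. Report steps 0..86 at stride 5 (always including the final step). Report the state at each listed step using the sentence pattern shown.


t=0.050 s (step 5): ang=0.402 -0.779 0.320 rad, qd=2.265 -1.321 1.102 rad/s, tcp=0.128 0.125 0.518 m, τ=9.789 8.239 -1.827 N·m.
t=0.100 s (step 10): ang=0.537 -0.854 0.373 rad, qd=3.005 -1.599 0.981 rad/s, tcp=0.127 0.094 0.515 m, τ=4.985 5.453 -1.338 N·m.
t=0.150 s (step 15): ang=0.691 -0.931 0.417 rad, qd=3.058 -1.421 0.781 rad/s, tcp=0.125 0.056 0.512 m, τ=1.629 3.311 -1.006 N·m.
t=0.200 s (step 20): ang=0.838 -0.994 0.452 rad, qd=2.800 -1.122 0.633 rad/s, tcp=0.121 0.016 0.508 m, τ=-0.609 1.780 -0.803 N·m.
t=0.250 s (step 25): ang=0.969 -1.044 0.481 rad, qd=2.446 -0.867 0.531 rad/s, tcp=0.117 -0.021 0.502 m, τ=-2.059 0.748 -0.687 N·m.
t=0.300 s (step 30): ang=1.082 -1.082 0.506 rad, qd=2.101 -0.700 0.457 rad/s, tcp=0.114 -0.054 0.494 m, τ=-2.969 0.101 -0.628 N·m.
t=0.350 s (step 35): ang=1.180 -1.115 0.527 rad, qd=1.801 -0.614 0.401 rad/s, tcp=0.111 -0.082 0.486 m, τ=-3.511 -0.263 -0.609 N·m.
t=0.400 s (step 40): ang=1.263 -1.145 0.546 rad, qd=1.551 -0.581 0.358 rad/s, tcp=0.109 -0.104 0.478 m, τ=-3.800 -0.426 -0.615 N·m.
t=0.450 s (step 45): ang=1.336 -1.174 0.563 rad, qd=1.344 -0.575 0.321 rad/s, tcp=0.107 -0.120 0.470 m, τ=-3.921 -0.454 -0.639 N·m.
t=0.500 s (step 50): ang=1.398 -1.202 0.578 rad, qd=1.170 -0.579 0.288 rad/s, tcp=0.106 -0.133 0.462 m, τ=-3.933 -0.396 -0.671 N·m.
t=0.550 s (step 55): ang=1.453 -1.231 0.592 rad, qd=1.022 -0.581 0.256 rad/s, tcp=0.106 -0.142 0.455 m, τ=-3.878 -0.287 -0.708 N·m.
t=0.600 s (step 60): ang=1.501 -1.260 0.604 rad, qd=0.894 -0.577 0.225 rad/s, tcp=0.105 -0.147 0.449 m, τ=-3.785 -0.152 -0.745 N·m.
t=0.650 s (step 65): ang=1.543 -1.289 0.614 rad, qd=0.784 -0.564 0.195 rad/s, tcp=0.105 -0.151 0.444 m, τ=-3.676 -0.009 -0.781 N·m.
t=0.700 s (step 70): ang=1.579 -1.317 0.623 rad, qd=0.689 -0.543 0.166 rad/s, tcp=0.104 -0.153 0.439 m, τ=-3.564 0.130 -0.813 N·m.
t=0.750 s (step 75): ang=1.612 -1.343 0.631 rad, qd=0.606 -0.516 0.138 rad/s, tcp=0.104 -0.153 0.435 m, τ=-3.458 0.259 -0.842 N·m.
t=0.800 s (step 80): ang=1.640 -1.368 0.637 rad, qd=0.535 -0.485 0.113 rad/s, tcp=0.104 -0.153 0.432 m, τ=-3.363 0.373 -0.866 N·m.
t=0.850 s (step 85): ang=1.665 -1.391 0.642 rad, qd=0.473 -0.451 0.089 rad/s, tcp=0.104 -0.152 0.429 m, τ=-3.280 0.471 -0.886 N·m.
t=0.860 s (step 86): ang=1.670 -1.396 0.643 rad, qd=0.462 -0.444 0.085 rad/s, tcp=0.104 -0.151 0.428 m.
any joint saturated: no


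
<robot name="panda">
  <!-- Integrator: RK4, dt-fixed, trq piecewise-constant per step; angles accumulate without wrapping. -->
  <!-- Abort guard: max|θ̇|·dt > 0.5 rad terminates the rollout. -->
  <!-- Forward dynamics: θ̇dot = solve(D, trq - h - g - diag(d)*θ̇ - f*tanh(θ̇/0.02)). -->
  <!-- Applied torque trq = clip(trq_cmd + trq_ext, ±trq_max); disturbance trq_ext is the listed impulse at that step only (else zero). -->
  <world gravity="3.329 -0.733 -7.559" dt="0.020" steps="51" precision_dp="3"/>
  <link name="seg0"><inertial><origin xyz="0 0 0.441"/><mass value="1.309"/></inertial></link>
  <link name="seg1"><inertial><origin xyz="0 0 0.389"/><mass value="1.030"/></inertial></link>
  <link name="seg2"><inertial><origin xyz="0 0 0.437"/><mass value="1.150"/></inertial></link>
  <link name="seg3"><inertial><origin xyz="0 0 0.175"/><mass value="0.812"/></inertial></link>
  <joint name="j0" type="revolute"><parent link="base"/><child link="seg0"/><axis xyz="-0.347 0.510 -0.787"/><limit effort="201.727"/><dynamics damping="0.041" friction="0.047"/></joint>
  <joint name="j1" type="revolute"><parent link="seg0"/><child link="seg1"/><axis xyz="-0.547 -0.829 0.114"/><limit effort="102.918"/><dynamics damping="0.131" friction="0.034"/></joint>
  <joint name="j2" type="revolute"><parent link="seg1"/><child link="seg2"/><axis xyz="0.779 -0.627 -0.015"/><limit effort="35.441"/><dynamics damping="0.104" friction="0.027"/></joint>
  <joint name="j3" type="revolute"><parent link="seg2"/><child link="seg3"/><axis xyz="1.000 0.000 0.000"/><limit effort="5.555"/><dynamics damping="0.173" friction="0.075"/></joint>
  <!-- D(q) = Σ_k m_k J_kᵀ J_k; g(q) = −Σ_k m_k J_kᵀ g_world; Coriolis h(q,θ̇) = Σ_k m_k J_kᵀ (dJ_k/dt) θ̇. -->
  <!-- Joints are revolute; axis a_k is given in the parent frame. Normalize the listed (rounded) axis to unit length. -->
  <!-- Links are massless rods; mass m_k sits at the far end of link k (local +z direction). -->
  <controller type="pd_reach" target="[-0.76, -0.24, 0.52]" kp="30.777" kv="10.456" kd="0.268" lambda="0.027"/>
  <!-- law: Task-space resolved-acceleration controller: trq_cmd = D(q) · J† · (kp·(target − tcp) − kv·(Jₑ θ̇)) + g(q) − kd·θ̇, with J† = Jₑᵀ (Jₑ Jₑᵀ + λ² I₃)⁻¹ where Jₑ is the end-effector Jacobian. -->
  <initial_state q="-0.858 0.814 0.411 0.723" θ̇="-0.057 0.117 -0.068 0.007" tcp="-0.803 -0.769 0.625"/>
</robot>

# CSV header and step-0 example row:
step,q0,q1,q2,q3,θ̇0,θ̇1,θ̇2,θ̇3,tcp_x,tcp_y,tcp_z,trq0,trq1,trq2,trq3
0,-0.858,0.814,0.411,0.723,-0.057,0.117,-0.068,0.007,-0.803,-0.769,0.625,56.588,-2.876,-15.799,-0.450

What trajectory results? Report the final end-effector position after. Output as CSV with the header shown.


step,q0,q1,q2,q3,θ̇0,θ̇1,θ̇2,θ̇3,tcp_x,tcp_y,tcp_z,trq0,trq1,trq2,trq3
1,-0.853,0.820,0.417,0.727,0.544,0.450,0.627,0.386,-0.804,-0.766,0.623,47.840,-4.669,-13.802,-0.518
2,-0.838,0.831,0.434,0.736,1.001,0.700,1.150,0.485,-0.805,-0.758,0.620,40.227,-6.189,-11.928,-0.474
3,-0.814,0.847,0.461,0.746,1.335,0.889,1.511,0.472,-0.805,-0.744,0.616,33.611,-7.385,-10.260,-0.404
4,-0.785,0.866,0.494,0.755,1.566,1.030,1.731,0.415,-0.806,-0.727,0.613,27.924,-8.292,-8.825,-0.337
5,-0.752,0.888,0.529,0.762,1.715,1.133,1.840,0.347,-0.807,-0.708,0.609,23.097,-8.961,-7.618,-0.282
6,-0.717,0.911,0.566,0.769,1.799,1.207,1.864,0.280,-0.808,-0.686,0.606,19.051,-9.447,-6.621,-0.240
7,-0.681,0.936,0.603,0.774,1.834,1.259,1.827,0.222,-0.809,-0.664,0.602,15.701,-9.796,-5.807,-0.209
8,-0.644,0.961,0.639,0.778,1.833,1.291,1.749,0.173,-0.810,-0.640,0.599,12.958,-10.047,-5.148,-0.186
9,-0.608,0.987,0.673,0.781,1.805,1.307,1.646,0.132,-0.810,-0.616,0.596,10.734,-10.227,-4.618,-0.169
10,-0.572,1.014,0.705,0.783,1.757,1.311,1.530,0.099,-0.810,-0.593,0.594,8.952,-10.360,-4.194,-0.155
11,-0.538,1.040,0.734,0.785,1.697,1.304,1.409,0.071,-0.810,-0.570,0.591,7.539,-10.461,-3.856,-0.144
12,-0.505,1.066,0.761,0.786,1.627,1.287,1.288,0.047,-0.810,-0.547,0.589,6.434,-10.539,-3.588,-0.134
13,-0.473,1.091,0.785,0.787,1.552,1.263,1.171,0.031,-0.810,-0.525,0.587,5.580,-10.601,-3.378,-0.127
14,-0.443,1.116,0.808,0.787,1.474,1.233,1.060,0.023,-0.809,-0.504,0.584,4.929,-10.651,-3.215,-0.122
15,-0.414,1.140,0.828,0.788,1.394,1.198,0.957,0.019,-0.808,-0.484,0.582,4.447,-10.694,-3.090,-0.117
16,-0.387,1.164,0.846,0.788,1.314,1.159,0.862,0.015,-0.807,-0.465,0.580,4.106,-10.735,-2.995,-0.113
17,-0.361,1.187,0.862,0.789,1.236,1.116,0.777,0.013,-0.806,-0.447,0.578,3.877,-10.774,-2.924,-0.109
18,-0.337,1.209,0.877,0.789,1.159,1.072,0.700,0.012,-0.805,-0.430,0.576,3.738,-10.812,-2.872,-0.104
19,-0.315,1.230,0.890,0.789,1.085,1.027,0.631,0.010,-0.804,-0.415,0.574,3.671,-10.850,-2.835,-0.099
20,-0.294,1.250,0.902,0.790,1.013,0.981,0.570,0.010,-0.802,-0.400,0.572,3.659,-10.885,-2.811,-0.094
21,-0.274,1.269,0.913,0.790,0.945,0.934,0.516,0.007,-0.801,-0.386,0.570,3.694,-10.922,-2.796,-0.088
22,-0.256,1.287,0.923,0.790,0.880,0.888,0.466,0.016,-0.800,-0.373,0.568,3.745,-10.948,-2.792,-0.087
23,-0.239,1.304,0.932,0.790,0.817,0.843,0.421,0.030,-0.798,-0.362,0.566,3.818,-10.972,-2.793,-0.088
24,-0.223,1.321,0.940,0.791,0.758,0.798,0.381,0.037,-0.797,-0.351,0.564,3.918,-10.998,-2.796,-0.085
25,-0.209,1.336,0.947,0.791,0.703,0.755,0.347,0.036,-0.795,-0.341,0.562,4.040,-11.028,-2.800,-0.079
26,-0.195,1.351,0.954,0.791,0.651,0.713,0.317,0.036,-0.794,-0.331,0.560,4.166,-11.054,-2.806,-0.074
27,-0.183,1.365,0.960,0.792,0.602,0.672,0.291,0.036,-0.793,-0.323,0.558,4.294,-11.078,-2.814,-0.069
28,-0.171,1.378,0.966,0.792,0.556,0.633,0.267,0.036,-0.791,-0.315,0.556,4.423,-11.098,-2.822,-0.064
29,-0.160,1.390,0.971,0.792,0.514,0.595,0.246,0.036,-0.790,-0.308,0.554,4.549,-11.116,-2.830,-0.059
30,-0.151,1.402,0.976,0.793,0.474,0.559,0.228,0.035,-0.789,-0.302,0.553,4.671,-11.131,-2.838,-0.055
31,-0.141,1.412,0.980,0.793,0.437,0.525,0.211,0.035,-0.787,-0.296,0.551,4.788,-11.143,-2.846,-0.050
32,-0.133,1.423,0.984,0.793,0.403,0.492,0.196,0.035,-0.786,-0.290,0.549,4.900,-11.153,-2.852,-0.046
33,-0.125,1.432,0.988,0.794,0.371,0.461,0.182,0.034,-0.785,-0.285,0.548,5.005,-11.160,-2.858,-0.042
34,-0.118,1.441,0.992,0.794,0.341,0.432,0.170,0.034,-0.784,-0.281,0.546,5.103,-11.165,-2.863,-0.038
35,-0.112,1.449,0.995,0.794,0.314,0.404,0.159,0.033,-0.783,-0.277,0.545,5.195,-11.168,-2.867,-0.034
36,-0.105,1.457,0.998,0.794,0.289,0.377,0.148,0.033,-0.782,-0.273,0.543,5.280,-11.169,-2.871,-0.031
37,-0.100,1.464,1.001,0.795,0.265,0.352,0.139,0.032,-0.781,-0.270,0.542,5.359,-11.169,-2.873,-0.027
38,-0.095,1.471,1.004,0.795,0.244,0.329,0.130,0.032,-0.780,-0.267,0.541,5.431,-11.167,-2.874,-0.024
39,-0.090,1.478,1.007,0.795,0.224,0.307,0.122,0.032,-0.779,-0.264,0.539,5.497,-11.164,-2.875,-0.021
40,-0.086,1.484,1.009,0.795,0.205,0.286,0.115,0.031,-0.778,-0.262,0.538,5.558,-11.159,-2.875,-0.018
41,-0.082,1.489,1.011,0.795,0.188,0.266,0.108,0.031,-0.777,-0.260,0.537,5.613,-11.154,-2.874,-0.015
42,-0.078,1.494,1.014,0.796,0.173,0.248,0.101,0.030,-0.776,-0.258,0.536,5.663,-11.148,-2.873,-0.013
43,-0.075,1.499,1.016,0.796,0.158,0.231,0.095,0.030,-0.776,-0.256,0.535,5.708,-11.141,-2.871,-0.010
44,-0.072,1.503,1.018,0.796,0.145,0.215,0.090,0.029,-0.775,-0.254,0.534,5.749,-11.134,-2.868,-0.008
45,-0.069,1.508,1.019,0.796,0.133,0.200,0.084,0.029,-0.774,-0.253,0.533,5.785,-11.127,-2.866,-0.006
46,-0.066,1.511,1.021,0.796,0.122,0.185,0.079,0.029,-0.773,-0.251,0.532,5.818,-11.119,-2.863,-0.003
47,-0.064,1.515,1.023,0.797,0.112,0.172,0.075,0.028,-0.773,-0.250,0.531,5.848,-11.110,-2.859,-0.001
48,-0.062,1.518,1.024,0.797,0.102,0.160,0.070,0.028,-0.772,-0.249,0.531,5.874,-11.102,-2.856,0.000
49,-0.060,1.521,1.026,0.797,0.094,0.148,0.066,0.027,-0.772,-0.248,0.530,5.898,-11.094,-2.852,0.002
50,-0.058,1.524,1.027,0.797,0.086,0.138,0.062,0.027,-0.771,-0.247,0.529,5.919,-11.085,-2.848,0.004
51,-0.056,1.527,1.028,0.797,0.079,0.128,0.058,0.027,-0.771,-0.247,0.529,,,,
# final tcp position (m): -0.771 -0.247 0.529


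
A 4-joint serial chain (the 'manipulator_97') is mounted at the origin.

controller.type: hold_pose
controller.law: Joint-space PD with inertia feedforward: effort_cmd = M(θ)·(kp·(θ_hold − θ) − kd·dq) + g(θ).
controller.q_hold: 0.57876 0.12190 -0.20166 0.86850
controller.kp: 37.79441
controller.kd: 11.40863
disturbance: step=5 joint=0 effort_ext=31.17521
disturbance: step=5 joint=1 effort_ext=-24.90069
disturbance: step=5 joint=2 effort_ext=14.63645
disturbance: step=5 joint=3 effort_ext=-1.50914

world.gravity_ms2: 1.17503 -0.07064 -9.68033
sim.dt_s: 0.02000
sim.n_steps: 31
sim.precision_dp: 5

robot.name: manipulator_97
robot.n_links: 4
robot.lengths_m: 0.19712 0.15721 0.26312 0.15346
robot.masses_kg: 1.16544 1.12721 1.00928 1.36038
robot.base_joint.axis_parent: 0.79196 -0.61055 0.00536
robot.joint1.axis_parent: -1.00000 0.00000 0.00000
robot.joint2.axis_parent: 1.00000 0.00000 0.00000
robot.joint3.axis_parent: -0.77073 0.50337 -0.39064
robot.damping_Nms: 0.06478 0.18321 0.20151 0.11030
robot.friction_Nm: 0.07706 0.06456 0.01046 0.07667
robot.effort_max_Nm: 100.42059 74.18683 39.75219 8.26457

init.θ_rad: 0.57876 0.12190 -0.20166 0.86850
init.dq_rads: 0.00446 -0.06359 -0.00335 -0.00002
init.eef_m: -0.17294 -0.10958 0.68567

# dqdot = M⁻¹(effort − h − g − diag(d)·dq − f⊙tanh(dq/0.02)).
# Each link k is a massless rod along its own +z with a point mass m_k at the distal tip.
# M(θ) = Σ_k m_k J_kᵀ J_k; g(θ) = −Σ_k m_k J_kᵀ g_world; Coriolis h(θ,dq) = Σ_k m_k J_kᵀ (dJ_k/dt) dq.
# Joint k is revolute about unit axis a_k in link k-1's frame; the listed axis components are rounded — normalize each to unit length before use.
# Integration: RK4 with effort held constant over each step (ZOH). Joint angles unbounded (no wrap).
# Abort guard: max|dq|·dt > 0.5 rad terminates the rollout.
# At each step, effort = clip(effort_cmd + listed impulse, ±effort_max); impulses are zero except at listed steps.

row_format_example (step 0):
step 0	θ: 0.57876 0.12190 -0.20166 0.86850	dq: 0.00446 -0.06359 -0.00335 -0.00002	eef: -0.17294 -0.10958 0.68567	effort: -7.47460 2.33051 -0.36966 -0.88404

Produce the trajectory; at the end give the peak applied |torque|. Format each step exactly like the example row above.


step 1	θ: 0.57893 0.12141 -0.20089 0.86895	dq: 0.00458 -0.03301 0.01773 -0.00362	eef: -0.17301 -0.11019 0.68561	effort: -7.39259 2.26030 -0.32978 -0.88649
step 2	θ: 0.57908 0.12128 -0.19998 0.86929	dq: 0.00251 -0.02649 0.01039 -0.01377	eef: -0.17307 -0.11066 0.68558	effort: -7.32206 2.20303 -0.29471 -0.88970
step 3	θ: 0.57920 0.12123 -0.19927 0.86951	dq: -0.00047 -0.03197 -0.00968 -0.02636	eef: -0.17312 -0.11101 0.68555	effort: -7.26258 2.15684 -0.26443 -0.89301
step 4	θ: 0.57927 0.12118 -0.19878 0.86964	dq: -0.00226 -0.03345 -0.02182 -0.03097	eef: -0.17316 -0.11125 0.68554	effort: -7.21224 2.11759 -0.23860 -0.89662
step 5	θ: 0.57933 0.12115 -0.19844 0.86974	dq: -0.00325 -0.03198 -0.02808 -0.03190	eef: -0.17318 -0.11142 0.68553	effort: 24.00580 -22.81714 14.42009 -2.40908
step 6	θ: 0.57976 0.10163 -0.21598 0.86772	dq: 0.05889 -1.80540 -1.56501 -0.10332	eef: -0.17353 -0.11540 0.68456	effort: -14.57838 7.99053 -3.71255 -0.55884
step 7	θ: 0.58150 0.07575 -0.23538 0.86981	dq: 0.09838 -0.90445 -0.54151 0.20234	eef: -0.17404 -0.12246 0.68275	effort: -13.45967 7.10510 -3.21129 -0.60794
step 8	θ: 0.58339 0.06220 -0.24179 0.87370	dq: 0.08636 -0.48709 -0.14927 0.16465	eef: -0.17451 -0.12791 0.68144	effort: -12.48278 6.34423 -2.76330 -0.63235
step 9	θ: 0.58491 0.05490 -0.24292 0.87615	dq: 0.06333 -0.26248 0.00917 0.06965	eef: -0.17500 -0.13196 0.68062	effort: -11.63340 5.68804 -2.36808 -0.65429
step 10	θ: 0.58594 0.05096 -0.24218 0.87664	dq: 0.04315 -0.12264 0.07718 0.01059	eef: -0.17549 -0.13482 0.68017	effort: -10.89726 5.12108 -2.01902 -0.68160
step 11	θ: 0.58664 0.04944 -0.24037 0.87651	dq: 0.03023 -0.01356 0.12590 0.01001	eef: -0.17590 -0.13667 0.67996	effort: -10.26178 4.63111 -1.71472 -0.71598
step 12	θ: 0.58700 0.04913 -0.23867 0.87597	dq: 0.01373 0.02222 0.09786 -0.01092	eef: -0.17617 -0.13771 0.67990	effort: -9.71889 4.22195 -1.45167 -0.74856
step 13	θ: 0.58709 0.04935 -0.23760 0.87540	dq: 0.00156 0.04036 0.06247 -0.00780	eef: -0.17630 -0.13808 0.67993	effort: -9.25854 3.87634 -1.22412 -0.78270
step 14	θ: 0.58696 0.04986 -0.23722 0.87481	dq: -0.00742 0.05301 0.03162 -0.00875	eef: -0.17632 -0.13792 0.68002	effort: -8.87160 3.58022 -1.02788 -0.81101
step 15	θ: 0.58669 0.05070 -0.23725 0.87434	dq: -0.01327 0.06501 0.01073 -0.00389	eef: -0.17624 -0.13736 0.68015	effort: -8.54567 3.32708 -0.85952 -0.83600
step 16	θ: 0.58632 0.05172 -0.23767 0.87381	dq: -0.01742 0.07871 0.00112 -0.00612	eef: -0.17611 -0.13650 0.68032	effort: -8.27022 3.10889 -0.71567 -0.85487
step 17	θ: 0.58590 0.05310 -0.23811 0.87341	dq: -0.02163 0.07741 -0.01996 -0.00950	eef: -0.17594 -0.13541 0.68050	effort: -8.03752 2.92610 -0.59293 -0.87242
step 18	θ: 0.58546 0.05474 -0.23850 0.87342	dq: -0.02604 0.06817 -0.04541 -0.02322	eef: -0.17570 -0.13417 0.68068	effort: -7.84080 2.77060 -0.48834 -0.88660
step 19	θ: 0.58496 0.05631 -0.23922 0.87325	dq: -0.02952 0.06038 -0.06399 -0.04008	eef: -0.17545 -0.13282 0.68087	effort: -7.67535 2.63791 -0.39928 -0.89699
step 20	θ: 0.58442 0.05781 -0.24013 0.87292	dq: -0.03049 0.06031 -0.06815 -0.04265	eef: -0.17520 -0.13142 0.68107	effort: -7.53686 2.52517 -0.32370 -0.90689
step 21	θ: 0.58387 0.05932 -0.24109 0.87257	dq: -0.03055 0.06058 -0.06867 -0.04212	eef: -0.17494 -0.13000 0.68127	effort: -7.42122 2.42982 -0.25963 -0.91549
step 22	θ: 0.58332 0.06082 -0.24205 0.87222	dq: -0.03027 0.05941 -0.06867 -0.04219	eef: -0.17468 -0.12858 0.68147	effort: -7.32502 2.34946 -0.20545 -0.92258
step 23	θ: 0.58278 0.06229 -0.24300 0.87188	dq: -0.02965 0.05741 -0.06787 -0.04216	eef: -0.17442 -0.12718 0.68166	effort: -7.24539 2.28197 -0.15980 -0.92845
step 24	θ: 0.58226 0.06372 -0.24393 0.87154	dq: -0.02881 0.05474 -0.06654 -0.04215	eef: -0.17417 -0.12583 0.68184	effort: -7.17984 2.22551 -0.12148 -0.93326
step 25	θ: 0.58175 0.06509 -0.24482 0.87120	dq: -0.02779 0.05164 -0.06473 -0.04211	eef: -0.17393 -0.12452 0.68201	effort: -7.12617 2.17846 -0.08943 -0.93716
step 26	θ: 0.58127 0.06640 -0.24567 0.87086	dq: -0.02664 0.04835 -0.06248 -0.04202	eef: -0.17371 -0.12328 0.68217	effort: -7.08252 2.13938 -0.06276 -0.94029
step 27	θ: 0.58081 0.06765 -0.24646 0.87054	dq: -0.02541 0.04509 -0.05974 -0.04186	eef: -0.17349 -0.12210 0.68232	effort: -7.04723 2.10701 -0.04068 -0.94275
step 28	θ: 0.58038 0.06884 -0.24718 0.87022	dq: -0.02410 0.04206 -0.05647 -0.04159	eef: -0.17329 -0.12099 0.68246	effort: -7.01889 2.08021 -0.02249 -0.94463
step 29	θ: 0.57998 0.06999 -0.24782 0.86992	dq: -0.02273 0.03942 -0.05262 -0.04120	eef: -0.17310 -0.11995 0.68260	effort: -6.99626 2.05799 -0.00759 -0.94602
step 30	θ: 0.57961 0.07109 -0.24837 0.86964	dq: -0.02134 0.03725 -0.04825 -0.04068	eef: -0.17293 -0.11898 0.68272	effort: -6.97828 2.03949 0.00453 -0.94699
step 31	θ: 0.57926 0.07217 -0.24881 0.86937	dq: -0.01993 0.03553 -0.04349 -0.04007	eef: -0.17277 -0.11808 0.68284
max |effort| (N·m): 24.00580


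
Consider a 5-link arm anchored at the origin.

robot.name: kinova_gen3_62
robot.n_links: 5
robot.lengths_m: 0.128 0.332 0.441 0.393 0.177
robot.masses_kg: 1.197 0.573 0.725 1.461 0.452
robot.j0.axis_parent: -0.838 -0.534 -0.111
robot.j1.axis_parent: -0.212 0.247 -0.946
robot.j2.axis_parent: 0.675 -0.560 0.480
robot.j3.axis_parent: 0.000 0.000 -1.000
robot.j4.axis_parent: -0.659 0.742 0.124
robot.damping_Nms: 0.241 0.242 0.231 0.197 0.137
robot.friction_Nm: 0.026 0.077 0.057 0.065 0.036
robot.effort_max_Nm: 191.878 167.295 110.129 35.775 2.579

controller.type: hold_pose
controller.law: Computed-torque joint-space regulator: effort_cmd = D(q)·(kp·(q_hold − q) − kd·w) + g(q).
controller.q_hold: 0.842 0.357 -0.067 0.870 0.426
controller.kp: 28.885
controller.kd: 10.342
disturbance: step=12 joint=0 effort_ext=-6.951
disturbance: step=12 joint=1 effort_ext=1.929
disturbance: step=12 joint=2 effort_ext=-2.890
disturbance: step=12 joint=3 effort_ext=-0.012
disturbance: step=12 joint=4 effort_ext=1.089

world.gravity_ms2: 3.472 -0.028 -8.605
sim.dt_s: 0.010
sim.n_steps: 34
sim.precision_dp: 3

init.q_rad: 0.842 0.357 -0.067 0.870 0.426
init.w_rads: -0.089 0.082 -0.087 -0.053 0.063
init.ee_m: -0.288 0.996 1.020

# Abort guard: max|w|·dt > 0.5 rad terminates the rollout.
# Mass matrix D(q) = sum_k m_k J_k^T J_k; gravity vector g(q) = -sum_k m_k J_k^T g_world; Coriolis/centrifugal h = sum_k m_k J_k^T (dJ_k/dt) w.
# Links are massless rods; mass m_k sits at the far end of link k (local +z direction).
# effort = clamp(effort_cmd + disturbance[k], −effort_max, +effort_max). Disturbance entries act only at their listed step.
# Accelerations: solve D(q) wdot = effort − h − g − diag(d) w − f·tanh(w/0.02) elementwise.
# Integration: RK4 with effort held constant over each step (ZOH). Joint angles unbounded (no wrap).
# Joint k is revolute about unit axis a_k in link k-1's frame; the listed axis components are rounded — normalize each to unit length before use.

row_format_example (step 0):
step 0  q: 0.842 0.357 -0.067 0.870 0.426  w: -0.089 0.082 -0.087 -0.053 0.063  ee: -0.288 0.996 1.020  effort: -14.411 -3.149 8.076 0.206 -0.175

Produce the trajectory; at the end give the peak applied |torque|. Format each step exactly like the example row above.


step 1  q: 0.841 0.357 -0.068 0.871 0.426  w: -0.078 0.124 -0.049 -0.248 0.036  ee: -0.287 0.995 1.021  effort: -14.691 -3.052 7.941 0.208 -0.161
step 2  q: 0.840 0.358 -0.069 0.872 0.427  w: -0.069 0.118 -0.039 -0.285 0.020  ee: -0.285 0.994 1.022  effort: -14.951 -2.961 7.817 0.209 -0.150
step 3  q: 0.840 0.358 -0.070 0.872 0.427  w: -0.061 0.120 -0.026 -0.307 0.015  ee: -0.284 0.994 1.022  effort: -15.193 -2.878 7.702 0.208 -0.140
step 4  q: 0.839 0.358 -0.071 0.872 0.427  w: -0.053 0.120 -0.015 -0.316 0.014  ee: -0.283 0.994 1.023  effort: -15.418 -2.800 7.595 0.208 -0.132
step 5  q: 0.838 0.359 -0.071 0.872 0.427  w: -0.046 0.121 -0.005 -0.321 0.013  ee: -0.283 0.993 1.024  effort: -15.629 -2.728 7.495 0.207 -0.124
step 6  q: 0.838 0.359 -0.072 0.873 0.427  w: -0.040 0.121 0.004 -0.326 0.013  ee: -0.282 0.993 1.024  effort: -15.825 -2.662 7.403 0.207 -0.117
step 7  q: 0.838 0.359 -0.072 0.873 0.427  w: -0.034 0.121 0.012 -0.329 0.014  ee: -0.281 0.993 1.025  effort: -16.008 -2.600 7.317 0.206 -0.110
step 8  q: 0.837 0.359 -0.073 0.873 0.427  w: -0.029 0.119 0.018 -0.332 0.014  ee: -0.281 0.992 1.025  effort: -16.179 -2.543 7.237 0.206 -0.104
step 9  q: 0.837 0.359 -0.073 0.873 0.427  w: -0.024 0.116 0.024 -0.333 0.014  ee: -0.280 0.992 1.025  effort: -16.338 -2.490 7.164 0.206 -0.098
step 10  q: 0.837 0.360 -0.073 0.874 0.427  w: -0.020 0.113 0.029 -0.334 0.014  ee: -0.280 0.992 1.026  effort: -16.486 -2.441 7.095 0.205 -0.093
step 11  q: 0.836 0.360 -0.074 0.874 0.427  w: -0.016 0.111 0.033 -0.335 0.014  ee: -0.279 0.992 1.026  effort: -16.624 -2.395 7.031 0.205 -0.088
step 12  q: 0.836 0.360 -0.074 0.874 0.427  w: -0.012 0.109 0.037 -0.336 0.014  ee: -0.279 0.992 1.026  effort: -23.704 -0.424 4.082 0.193 1.006
step 13  q: 0.836 0.360 -0.074 0.874 0.430  w: -0.012 0.084 0.027 -0.324 0.720  ee: -0.278 0.991 1.026  effort: -16.142 -2.516 7.222 0.208 -0.187
step 14  q: 0.836 0.360 -0.074 0.875 0.436  w: -0.011 0.081 0.028 -0.321 0.540  ee: -0.277 0.990 1.027  effort: -16.305 -2.463 7.148 0.210 -0.166
step 15  q: 0.836 0.360 -0.075 0.875 0.441  w: -0.010 0.079 0.028 -0.310 0.396  ee: -0.276 0.990 1.027  effort: -16.458 -2.414 7.080 0.212 -0.149
step 16  q: 0.835 0.359 -0.075 0.875 0.444  w: -0.009 0.077 0.029 -0.299 0.281  ee: -0.276 0.989 1.027  effort: -16.602 -2.368 7.017 0.213 -0.134
step 17  q: 0.835 0.359 -0.075 0.875 0.446  w: -0.007 0.077 0.032 -0.292 0.190  ee: -0.275 0.989 1.028  effort: -16.736 -2.327 6.958 0.214 -0.121
step 18  q: 0.835 0.359 -0.075 0.875 0.448  w: -0.005 0.077 0.034 -0.286 0.118  ee: -0.275 0.989 1.028  effort: -16.862 -2.288 6.904 0.214 -0.109
step 19  q: 0.835 0.359 -0.075 0.875 0.449  w: -0.003 0.077 0.037 -0.283 0.062  ee: -0.275 0.989 1.028  effort: -16.978 -2.253 6.854 0.214 -0.100
step 20  q: 0.835 0.359 -0.076 0.875 0.449  w: -0.001 0.079 0.040 -0.282 0.029  ee: -0.275 0.989 1.028  effort: -17.087 -2.220 6.808 0.214 -0.093
step 21  q: 0.835 0.359 -0.076 0.876 0.449  w: 0.002 0.081 0.044 -0.282 0.015  ee: -0.275 0.989 1.028  effort: -17.188 -2.190 6.765 0.213 -0.088
step 22  q: 0.835 0.359 -0.076 0.876 0.449  w: 0.004 0.082 0.048 -0.281 0.008  ee: -0.275 0.989 1.028  effort: -17.281 -2.162 6.725 0.213 -0.084
step 23  q: 0.835 0.359 -0.076 0.876 0.449  w: 0.006 0.083 0.051 -0.281 0.005  ee: -0.275 0.989 1.028  effort: -17.368 -2.137 6.688 0.213 -0.080
step 24  q: 0.835 0.358 -0.076 0.876 0.449  w: 0.008 0.083 0.053 -0.281 0.004  ee: -0.275 0.989 1.028  effort: -17.448 -2.113 6.653 0.213 -0.077
step 25  q: 0.835 0.358 -0.076 0.876 0.449  w: 0.010 0.083 0.055 -0.280 0.003  ee: -0.275 0.989 1.028  effort: -17.523 -2.091 6.622 0.212 -0.075
step 26  q: 0.835 0.358 -0.076 0.876 0.449  w: 0.011 0.083 0.057 -0.280 0.003  ee: -0.275 0.989 1.028  effort: -17.592 -2.071 6.592 0.212 -0.072
step 27  q: 0.835 0.358 -0.076 0.877 0.449  w: 0.012 0.083 0.058 -0.280 0.003  ee: -0.275 0.989 1.028  effort: -17.656 -2.053 6.565 0.212 -0.070
step 28  q: 0.835 0.358 -0.075 0.877 0.449  w: 0.013 0.082 0.060 -0.280 0.003  ee: -0.275 0.989 1.028  effort: -17.715 -2.037 6.541 0.212 -0.068
step 29  q: 0.835 0.358 -0.075 0.877 0.448  w: 0.014 0.082 0.061 -0.281 0.003  ee: -0.275 0.989 1.028  effort: -17.770 -2.021 6.518 0.212 -0.066
step 30  q: 0.835 0.358 -0.075 0.877 0.448  w: 0.015 0.081 0.062 -0.281 0.003  ee: -0.275 0.989 1.028  effort: -17.821 -2.008 6.497 0.211 -0.064
step 31  q: 0.835 0.358 -0.075 0.877 0.448  w: 0.016 0.081 0.062 -0.281 0.003  ee: -0.276 0.989 1.027  effort: -17.868 -1.995 6.478 0.211 -0.062
step 32  q: 0.836 0.358 -0.075 0.878 0.448  w: 0.017 0.080 0.063 -0.281 0.003  ee: -0.276 0.989 1.027  effort: -17.912 -1.984 6.460 0.211 -0.061
step 33  q: 0.836 0.358 -0.075 0.878 0.448  w: 0.017 0.080 0.063 -0.281 0.003  ee: -0.276 0.989 1.027  effort: -17.952 -1.973 6.444 0.211 -0.059
step 34  q: 0.836 0.357 -0.075 0.878 0.448  w: 0.017 0.080 0.064 -0.282 0.003  ee: -0.276 0.989 1.027
max |effort| (N·m): 23.704


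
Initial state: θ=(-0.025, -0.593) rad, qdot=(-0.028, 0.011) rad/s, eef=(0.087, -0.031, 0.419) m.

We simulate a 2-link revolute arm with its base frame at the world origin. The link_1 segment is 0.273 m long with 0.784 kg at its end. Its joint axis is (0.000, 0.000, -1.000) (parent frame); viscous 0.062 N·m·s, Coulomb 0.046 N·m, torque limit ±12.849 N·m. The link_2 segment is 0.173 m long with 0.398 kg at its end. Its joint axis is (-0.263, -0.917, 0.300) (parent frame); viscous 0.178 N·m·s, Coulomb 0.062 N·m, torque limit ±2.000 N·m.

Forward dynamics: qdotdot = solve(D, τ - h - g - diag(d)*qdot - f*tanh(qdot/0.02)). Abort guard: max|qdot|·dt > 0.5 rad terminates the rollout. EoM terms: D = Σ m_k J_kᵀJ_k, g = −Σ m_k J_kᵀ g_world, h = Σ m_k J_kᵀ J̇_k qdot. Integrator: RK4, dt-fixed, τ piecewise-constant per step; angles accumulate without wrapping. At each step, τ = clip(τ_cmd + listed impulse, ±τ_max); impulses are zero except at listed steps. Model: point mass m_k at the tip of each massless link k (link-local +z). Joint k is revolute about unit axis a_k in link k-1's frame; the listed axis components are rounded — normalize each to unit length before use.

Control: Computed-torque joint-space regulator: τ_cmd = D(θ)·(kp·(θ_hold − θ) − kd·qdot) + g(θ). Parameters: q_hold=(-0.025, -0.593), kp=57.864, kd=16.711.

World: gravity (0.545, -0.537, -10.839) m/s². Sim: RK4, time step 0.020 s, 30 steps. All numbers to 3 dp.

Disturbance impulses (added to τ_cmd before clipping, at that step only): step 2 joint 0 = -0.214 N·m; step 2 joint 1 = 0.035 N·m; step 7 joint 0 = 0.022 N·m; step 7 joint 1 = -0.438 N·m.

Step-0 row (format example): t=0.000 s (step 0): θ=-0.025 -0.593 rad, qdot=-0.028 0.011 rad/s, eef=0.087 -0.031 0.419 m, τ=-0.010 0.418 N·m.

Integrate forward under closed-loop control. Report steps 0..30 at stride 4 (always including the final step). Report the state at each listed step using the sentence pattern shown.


t=0.080 s (step 4): θ=-0.043 -0.593 rad, qdot=-0.110 0.025 rad/s, eef=0.088 -0.030 0.419 m, τ=-0.002 0.414 N·m.
t=0.160 s (step 8): θ=-0.041 -0.600 rad, qdot=0.004 -0.609 rad/s, eef=0.089 -0.030 0.418 m, τ=-0.015 0.538 N·m.
t=0.240 s (step 12): θ=-0.041 -0.609 rad, qdot=0.057 0.031 rad/s, eef=0.090 -0.031 0.418 m, τ=-0.013 0.432 N·m.
t=0.320 s (step 16): θ=-0.041 -0.608 rad, qdot=0.057 0.036 rad/s, eef=0.090 -0.031 0.418 m, τ=-0.013 0.431 N·m.
t=0.400 s (step 20): θ=-0.041 -0.607 rad, qdot=0.057 0.035 rad/s, eef=0.089 -0.031 0.418 m, τ=-0.013 0.430 N·m.
t=0.480 s (step 24): θ=-0.041 -0.607 rad, qdot=0.057 0.034 rad/s, eef=0.089 -0.031 0.418 m, τ=-0.013 0.430 N·m.
t=0.560 s (step 28): θ=-0.041 -0.606 rad, qdot=0.058 0.033 rad/s, eef=0.089 -0.031 0.418 m, τ=-0.013 0.429 N·m.
t=0.600 s (step 30): θ=-0.041 -0.606 rad, qdot=0.058 0.033 rad/s, eef=0.089 -0.031 0.418 m.


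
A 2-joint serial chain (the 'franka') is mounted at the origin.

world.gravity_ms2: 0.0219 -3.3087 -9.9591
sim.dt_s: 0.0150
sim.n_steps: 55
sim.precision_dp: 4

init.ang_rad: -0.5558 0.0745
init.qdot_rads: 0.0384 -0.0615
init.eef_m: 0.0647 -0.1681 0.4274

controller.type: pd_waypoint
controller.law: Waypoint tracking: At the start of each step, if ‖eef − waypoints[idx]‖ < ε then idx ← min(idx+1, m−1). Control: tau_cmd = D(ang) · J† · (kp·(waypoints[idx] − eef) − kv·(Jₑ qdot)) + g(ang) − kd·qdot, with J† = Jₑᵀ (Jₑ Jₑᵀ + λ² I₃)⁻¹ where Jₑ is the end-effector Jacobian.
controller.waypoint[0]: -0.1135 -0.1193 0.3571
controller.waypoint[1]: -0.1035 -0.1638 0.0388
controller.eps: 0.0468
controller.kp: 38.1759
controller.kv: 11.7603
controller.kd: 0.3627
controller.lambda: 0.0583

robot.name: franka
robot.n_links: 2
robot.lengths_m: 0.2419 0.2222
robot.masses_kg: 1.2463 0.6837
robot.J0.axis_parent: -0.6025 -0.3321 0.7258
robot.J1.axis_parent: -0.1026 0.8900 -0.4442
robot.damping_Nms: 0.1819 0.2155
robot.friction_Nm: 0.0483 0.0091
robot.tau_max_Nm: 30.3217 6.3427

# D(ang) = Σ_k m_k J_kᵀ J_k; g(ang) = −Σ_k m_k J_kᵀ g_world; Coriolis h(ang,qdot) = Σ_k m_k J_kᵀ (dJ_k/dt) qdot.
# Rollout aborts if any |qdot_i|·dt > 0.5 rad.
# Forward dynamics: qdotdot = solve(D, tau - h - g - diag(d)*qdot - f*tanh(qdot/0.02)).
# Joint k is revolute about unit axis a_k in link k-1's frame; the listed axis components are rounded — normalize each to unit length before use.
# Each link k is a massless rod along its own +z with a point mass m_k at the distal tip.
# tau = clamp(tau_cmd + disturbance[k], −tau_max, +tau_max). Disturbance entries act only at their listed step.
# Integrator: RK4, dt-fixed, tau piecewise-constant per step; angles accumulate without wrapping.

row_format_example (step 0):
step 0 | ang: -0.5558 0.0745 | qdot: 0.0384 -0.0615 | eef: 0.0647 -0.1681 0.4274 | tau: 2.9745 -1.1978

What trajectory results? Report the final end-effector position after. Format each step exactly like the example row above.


step 1 | ang: -0.5557 0.0706 | qdot: -0.0186 -0.4522 | eef: 0.0639 -0.1679 0.4277 | tau: 2.9761 -0.9464
step 2 | ang: -0.5561 0.0623 | qdot: -0.0335 -0.6460 | eef: 0.0624 -0.1676 0.4281 | tau: 2.9511 -0.8086
step 3 | ang: -0.5566 0.0519 | qdot: -0.0339 -0.7436 | eef: 0.0605 -0.1672 0.4285 | tau: 2.9225 -0.7273
step 4 | ang: -0.5571 0.0404 | qdot: -0.0289 -0.7919 | eef: 0.0584 -0.1668 0.4291 | tau: 2.8950 -0.6751
step 5 | ang: -0.5574 0.0283 | qdot: -0.0227 -0.8150 | eef: 0.0561 -0.1663 0.4296 | tau: 2.8703 -0.6382
step 6 | ang: -0.5577 0.0160 | qdot: -0.0171 -0.8249 | eef: 0.0538 -0.1657 0.4301 | tau: 2.8489 -0.6093
step 7 | ang: -0.5580 0.0036 | qdot: -0.0130 -0.8280 | eef: 0.0515 -0.1652 0.4306 | tau: 2.8308 -0.5847
step 8 | ang: -0.5581 -0.0088 | qdot: -0.0101 -0.8274 | eef: 0.0492 -0.1646 0.4311 | tau: 2.8154 -0.5626
step 9 | ang: -0.5583 -0.0211 | qdot: -0.0083 -0.8246 | eef: 0.0468 -0.1640 0.4316 | tau: 2.8018 -0.5420
step 10 | ang: -0.5584 -0.0335 | qdot: -0.0071 -0.8204 | eef: 0.0445 -0.1635 0.4320 | tau: 2.7896 -0.5223
step 11 | ang: -0.5585 -0.0457 | qdot: -0.0064 -0.8153 | eef: 0.0422 -0.1629 0.4324 | tau: 2.7781 -0.5032
step 12 | ang: -0.5586 -0.0579 | qdot: -0.0059 -0.8097 | eef: 0.0399 -0.1623 0.4328 | tau: 2.7671 -0.4845
step 13 | ang: -0.5587 -0.0700 | qdot: -0.0055 -0.8036 | eef: 0.0376 -0.1617 0.4331 | tau: 2.7565 -0.4662
step 14 | ang: -0.5588 -0.0820 | qdot: -0.0053 -0.7973 | eef: 0.0353 -0.1612 0.4334 | tau: 2.7461 -0.4480
step 15 | ang: -0.5588 -0.0939 | qdot: -0.0051 -0.7908 | eef: 0.0330 -0.1606 0.4337 | tau: 2.7358 -0.4300
step 16 | ang: -0.5589 -0.1057 | qdot: -0.0049 -0.7841 | eef: 0.0307 -0.1601 0.4340 | tau: 2.7257 -0.4122
step 17 | ang: -0.5590 -0.1174 | qdot: -0.0047 -0.7774 | eef: 0.0285 -0.1595 0.4342 | tau: 2.7157 -0.3945
step 18 | ang: -0.5590 -0.1290 | qdot: -0.0045 -0.7705 | eef: 0.0263 -0.1590 0.4344 | tau: 2.7057 -0.3769
step 19 | ang: -0.5591 -0.1405 | qdot: -0.0044 -0.7636 | eef: 0.0241 -0.1584 0.4346 | tau: 2.6958 -0.3594
step 20 | ang: -0.5592 -0.1518 | qdot: -0.0042 -0.7566 | eef: 0.0219 -0.1579 0.4347 | tau: 2.6860 -0.3421
step 21 | ang: -0.5592 -0.1631 | qdot: -0.0041 -0.7496 | eef: 0.0197 -0.1574 0.4348 | tau: 2.6763 -0.3249
step 22 | ang: -0.5593 -0.1743 | qdot: -0.0039 -0.7425 | eef: 0.0175 -0.1569 0.4349 | tau: 2.6667 -0.3078
step 23 | ang: -0.5594 -0.1854 | qdot: -0.0037 -0.7354 | eef: 0.0154 -0.1564 0.4350 | tau: 2.6571 -0.2909
step 24 | ang: -0.5594 -0.1964 | qdot: -0.0036 -0.7283 | eef: 0.0133 -0.1559 0.4350 | tau: 2.6476 -0.2740
step 25 | ang: -0.5595 -0.2072 | qdot: -0.0034 -0.7211 | eef: 0.0112 -0.1554 0.4350 | tau: 2.6382 -0.2573
step 26 | ang: -0.5595 -0.2180 | qdot: -0.0033 -0.7139 | eef: 0.0091 -0.1549 0.4350 | tau: 2.6289 -0.2408
step 27 | ang: -0.5596 -0.2286 | qdot: -0.0031 -0.7067 | eef: 0.0070 -0.1545 0.4350 | tau: 2.6196 -0.2244
step 28 | ang: -0.5596 -0.2391 | qdot: -0.0029 -0.6995 | eef: 0.0050 -0.1540 0.4350 | tau: 2.6105 -0.2081
step 29 | ang: -0.5597 -0.2496 | qdot: -0.0028 -0.6922 | eef: 0.0030 -0.1535 0.4349 | tau: 2.6014 -0.1920
step 30 | ang: -0.5597 -0.2599 | qdot: -0.0026 -0.6850 | eef: 0.0010 -0.1531 0.4348 | tau: 2.5923 -0.1761
step 31 | ang: -0.5597 -0.2701 | qdot: -0.0024 -0.6777 | eef: -0.0010 -0.1526 0.4347 | tau: 2.5834 -0.1602
step 32 | ang: -0.5598 -0.2802 | qdot: -0.0023 -0.6705 | eef: -0.0030 -0.1522 0.4346 | tau: 2.5746 -0.1446
step 33 | ang: -0.5598 -0.2902 | qdot: -0.0021 -0.6632 | eef: -0.0049 -0.1518 0.4344 | tau: 2.5658 -0.1291
step 34 | ang: -0.5598 -0.3001 | qdot: -0.0019 -0.6560 | eef: -0.0068 -0.1513 0.4343 | tau: 2.5571 -0.1137
step 35 | ang: -0.5599 -0.3098 | qdot: -0.0018 -0.6487 | eef: -0.0087 -0.1509 0.4341 | tau: 2.5485 -0.0986
step 36 | ang: -0.5599 -0.3195 | qdot: -0.0016 -0.6415 | eef: -0.0106 -0.1505 0.4339 | tau: 2.5400 -0.0835
step 37 | ang: -0.5599 -0.3291 | qdot: -0.0015 -0.6343 | eef: -0.0124 -0.1501 0.4337 | tau: 2.5316 -0.0687
step 38 | ang: -0.5599 -0.3385 | qdot: -0.0013 -0.6271 | eef: -0.0142 -0.1497 0.4334 | tau: 2.5233 -0.0540
step 39 | ang: -0.5600 -0.3479 | qdot: -0.0012 -0.6199 | eef: -0.0160 -0.1493 0.4332 | tau: 2.5150 -0.0395
step 40 | ang: -0.5600 -0.3571 | qdot: -0.0010 -0.6127 | eef: -0.0178 -0.1490 0.4329 | tau: 2.5069 -0.0251
step 41 | ang: -0.5600 -0.3662 | qdot: -0.0008 -0.6056 | eef: -0.0196 -0.1486 0.4327 | tau: 2.4988 -0.0109
step 42 | ang: -0.5600 -0.3752 | qdot: -0.0007 -0.5985 | eef: -0.0213 -0.1482 0.4324 | tau: 2.4908 0.0031
step 43 | ang: -0.5600 -0.3842 | qdot: -0.0005 -0.5914 | eef: -0.0230 -0.1478 0.4321 | tau: 2.4829 0.0170
step 44 | ang: -0.5600 -0.3930 | qdot: -0.0004 -0.5843 | eef: -0.0247 -0.1475 0.4318 | tau: 2.4751 0.0307
step 45 | ang: -0.5600 -0.4017 | qdot: -0.0002 -0.5773 | eef: -0.0264 -0.1471 0.4315 | tau: 2.4674 0.0442
step 46 | ang: -0.5600 -0.4103 | qdot: -0.0001 -0.5703 | eef: -0.0280 -0.1468 0.4312 | tau: 2.4598 0.0576
step 47 | ang: -0.5600 -0.4188 | qdot: 0.0000 -0.5634 | eef: -0.0296 -0.1465 0.4308 | tau: 2.4522 0.0708
step 48 | ang: -0.5600 -0.4272 | qdot: 0.0002 -0.5565 | eef: -0.0312 -0.1461 0.4305 | tau: 2.4448 0.0838
step 49 | ang: -0.5600 -0.4354 | qdot: 0.0003 -0.5496 | eef: -0.0328 -0.1458 0.4301 | tau: 2.4374 0.0967
step 50 | ang: -0.5600 -0.4436 | qdot: 0.0005 -0.5428 | eef: -0.0344 -0.1455 0.4298 | tau: 2.4301 0.1094
step 51 | ang: -0.5600 -0.4517 | qdot: 0.0006 -0.5360 | eef: -0.0359 -0.1452 0.4294 | tau: 2.4229 0.1219
step 52 | ang: -0.5600 -0.4597 | qdot: 0.0007 -0.5293 | eef: -0.0374 -0.1449 0.4290 | tau: 2.4158 0.1343
step 53 | ang: -0.5600 -0.4676 | qdot: 0.0009 -0.5226 | eef: -0.0389 -0.1445 0.4286 | tau: 2.4088 0.1465
step 54 | ang: -0.5600 -0.4753 | qdot: 0.0010 -0.5159 | eef: -0.0404 -0.1443 0.4282 | tau: 2.4019 0.1585
step 55 | ang: -0.5600 -0.4830 | qdot: 0.0011 -0.5093 | eef: -0.0418 -0.1440 0.4278
final eef position (m): -0.0418 -0.1440 0.4278
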